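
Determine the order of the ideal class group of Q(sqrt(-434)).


K = Q(sqrt(-434)). d mod 4 = 2, so D = disc(K) = 4d = -1736
h(K) equals the number of primitive reduced positive-definite forms (a, b, c) = a*x^2 + b*x*y + c*y^2 with b^2 - 4ac = D,
where reduced means |b| <= a <= c, with b >= 0 whenever |b| = a or a = c, and primitive means gcd(a, b, c) = 1.
Reduced forces 3a^2 <= |D| = 1736, so 1 <= a <= 24; b must have the parity of D, and c = (b^2 - D)/(4a) must be an integer >= a.
Enumerate a = 1..24, b in [-a, a]:
  a=1: (1, 0, 434)  [1]
  a=2: (2, 0, 217)  [1]
  a=3: (3, -2, 145), (3, 2, 145)  [2]
  a=4: none
  a=5: (5, -2, 87), (5, 2, 87)  [2]
  a=6: (6, -4, 73), (6, 4, 73)  [2]
  a=7: (7, 0, 62)  [1]
  a=8: none
  a=9: (9, -8, 50), (9, 8, 50)  [2]
  a=10: (10, -8, 45), (10, 8, 45)  [2]
  a=11..13: none
  a=14: (14, 0, 31)  [1]
  a=15: (15, -8, 30), (15, -2, 29), (15, 2, 29), (15, 8, 30)  [4]
  a=16: none
  a=17: (17, -10, 27), (17, 10, 27)  [2]
  a=18: (18, -8, 25), (18, 8, 25)  [2]
  a=19..20: none
  a=21: (21, -14, 23), (21, 14, 23)  [2]
  a=22..24: none
Total reduced forms: 1 + 1 + 2 + 2 + 2 + 1 + 2 + 2 + 1 + 4 + 2 + 2 + 2 = 24
h = 24

24


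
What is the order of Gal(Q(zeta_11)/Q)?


|Gal(Q(zeta_11)/Q)| = phi(11)
= 10

10


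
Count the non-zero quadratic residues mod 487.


For prime p, the number of non-zero quadratic residues is (p-1)/2.
= (487-1)/2
= 243

243


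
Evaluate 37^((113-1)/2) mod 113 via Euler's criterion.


p = 113 is prime and the exponent is (p-1)/2 = 56, so by Euler's criterion 37^56 = (37/113) = +1 or -1 mod 113.
Compute by square-and-multiply:
  56 = 32 + 16 + 8 (binary 111000)
  Repeated squaring mod 113: 37^1 = 37, 37^2 = 13, 37^4 = 56, 37^8 = 85, 37^16 = 106, 37^32 = 49
  37^56 = 37^32 * 37^16 * 37^8 = 49 * 106 * 85 mod 113
    49 * 106 = 5194 = 109 mod 113
    109 * 85 = 9265 = 112 mod 113
  37^56 = 112 mod 113
Result 112 = p - 1 = -1 mod 113: 37 is a quadratic non-residue mod 113. As a residue in [0, p-1] the value is 112.
37^56 mod 113 = 112

112


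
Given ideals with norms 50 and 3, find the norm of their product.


N(IJ) = N(I) * N(J)
= 50 * 3
= 150

150


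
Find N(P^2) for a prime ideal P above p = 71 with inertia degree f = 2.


N(P^a) = p^(a*f)
= 71^(2*2)
= 71^4
= 25411681

25411681


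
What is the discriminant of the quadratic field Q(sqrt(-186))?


For K = Q(sqrt(d)) with d squarefree: disc(K) = d if d = 1 mod 4, and disc(K) = 4d if d = 2 or 3 mod 4.
Here d = -186, and d mod 4 = 2.
d = 2 mod 4, not 1 (O_K = Z[sqrt(d)]), so disc(K) = 4d = 4 * (-186) = -744

-744


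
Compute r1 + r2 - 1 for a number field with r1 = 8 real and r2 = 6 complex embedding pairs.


By Dirichlet's unit theorem:
rank = r1 + r2 - 1
= 8 + 6 - 1
= 13

13


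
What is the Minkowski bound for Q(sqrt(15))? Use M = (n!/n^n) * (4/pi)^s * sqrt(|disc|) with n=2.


d = 15, d mod 4 = 3, so disc(K) = 4d = 60; |disc(K)| = 60
Real quadratic field, so n = 2, s = r2 = 0, r1 = 2
M = (n!/n^n) * (4/pi)^s * sqrt(|disc(K)|) = (2!/2^2) * (4/pi)^0 * sqrt(60)
= 0.5 * 1.000000 * 7.745967
= 3.8730

3.8730


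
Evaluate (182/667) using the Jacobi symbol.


Compute (182/667) via quadratic reciprocity:
  pull out 2: (2/667) = -1  (since 667 mod 8 = 3)
  reciprocity: (91/667) -> -(667/91)
  reduce: (30/91)
  pull out 2: (2/91) = -1  (since 91 mod 8 = 3)
  reciprocity: (15/91) -> -(91/15)
  reduce: (1/15)
  (1/15) = 1
Product of signs = 1

1


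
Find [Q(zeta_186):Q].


The degree equals Euler's totient phi(186).
186 = 2 * 3 * 31
phi(186) = 60

60


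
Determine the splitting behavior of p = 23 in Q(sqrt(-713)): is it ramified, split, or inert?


K = Q(sqrt(-713)). Since d mod 4 = 3, disc(K) = -2852.
Check p | disc: -2852 mod 23 = 0.
p divides disc, so p ramifies: (p) = P^2 with e=2, f=1, g=1.
Therefore p is ramified.

ramified


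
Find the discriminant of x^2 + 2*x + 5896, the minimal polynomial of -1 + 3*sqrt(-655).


The element -1 + 3*sqrt(-655) has minimal polynomial:
x^2 + 2*x + 5896
Discriminant = (2)^2 - 4*(5896)
= 4 - 23584
= -23580

-23580


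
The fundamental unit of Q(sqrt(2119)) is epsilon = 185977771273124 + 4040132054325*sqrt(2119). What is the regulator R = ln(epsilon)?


epsilon = 185977771273124 + 4040132054325*sqrt(2119)
= 3.7196e+14
R = ln(3.7196e+14)
= 33.5498

33.5498


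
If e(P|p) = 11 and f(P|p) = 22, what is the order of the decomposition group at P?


|D_P| = e * f
= 11 * 22
= 242

242


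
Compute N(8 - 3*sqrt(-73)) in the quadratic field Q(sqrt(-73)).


N(a + b*sqrt(d)) = a^2 - d*b^2
= (8)^2 - (-73)*(-3)^2
= 64 + 657
= 721

721


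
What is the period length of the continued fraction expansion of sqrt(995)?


Run the CF algorithm for sqrt(995).
a_0 = floor(sqrt(995)) = 31; set m_0=0, q_0=1.
Recurrence: m' = q*a - m,  q' = (d - m'^2)/q,  a' = floor((a_0 + m')/q').
  step 1: m=31, q=34, a=1
  step 2: m=3, q=29, a=1
  step 3: m=26, q=11, a=5
  step 4: m=29, q=14, a=4
  step 5: m=27, q=19, a=3
  step 6: m=30, q=5, a=12
  step 7: m=30, q=19, a=3
  step 8: m=27, q=14, a=4
  step 9: m=29, q=11, a=5
  step 10: m=26, q=29, a=1
  step 11: m=3, q=34, a=1
  step 12: m=31, q=1, a=62
a_12 = 2*a_0 = 62, so the period closes here.
sqrt(995) = [31; 1, 1, 5, 4, 3, 12, 3, 4, 5, 1, 1, 62]
Period length = 12

12


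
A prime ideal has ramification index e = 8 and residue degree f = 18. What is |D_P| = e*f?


|D_P| = e * f
= 8 * 18
= 144

144


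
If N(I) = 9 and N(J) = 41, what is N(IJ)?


N(IJ) = N(I) * N(J)
= 9 * 41
= 369

369


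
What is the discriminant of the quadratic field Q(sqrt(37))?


For K = Q(sqrt(d)) with d squarefree: disc(K) = d if d = 1 mod 4, and disc(K) = 4d if d = 2 or 3 mod 4.
Here d = 37, and d mod 4 = 1.
d = 1 mod 4 (O_K = Z[(1+sqrt(d))/2]), so disc(K) = d = 37

37


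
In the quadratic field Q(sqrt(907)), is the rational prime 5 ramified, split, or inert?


K = Q(sqrt(907)). Since d mod 4 = 3, disc(K) = 3628.
Check p | disc: 3628 mod 5 = 3.
p does not divide disc. Compute Legendre symbol (d/p):
2^((5-1)/2) mod 5 = -1
(d/p) = -1, so p is inert: (p) stays prime with e=1, f=2, g=1.
Therefore p is inert.

inert


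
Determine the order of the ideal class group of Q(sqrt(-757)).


K = Q(sqrt(-757)). d mod 4 = 3, so D = disc(K) = 4d = -3028
h(K) equals the number of primitive reduced positive-definite forms (a, b, c) = a*x^2 + b*x*y + c*y^2 with b^2 - 4ac = D,
where reduced means |b| <= a <= c, with b >= 0 whenever |b| = a or a = c, and primitive means gcd(a, b, c) = 1.
Reduced forces 3a^2 <= |D| = 3028, so 1 <= a <= 31; b must have the parity of D, and c = (b^2 - D)/(4a) must be an integer >= a.
Enumerate a = 1..31, b in [-a, a]:
  a=1: (1, 0, 757)  [1]
  a=2: (2, 2, 379)  [1]
  a=3..12: none
  a=13: (13, -12, 61), (13, 12, 61)  [2]
  a=14..16: none
  a=17: (17, -10, 46), (17, 10, 46)  [2]
  a=18..22: none
  a=23: (23, -10, 34), (23, 10, 34)  [2]
  a=24..25: none
  a=26: (26, -14, 31), (26, 14, 31)  [2]
  a=27..31: none
Total reduced forms: 1 + 1 + 2 + 2 + 2 + 2 = 10
h = 10

10


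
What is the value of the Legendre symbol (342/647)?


p = 647 is prime, so compute (342/647) with the reciprocity algorithm (Jacobi-symbol steps: pull out 2s via (2/n), flip via reciprocity, reduce):
  pull out 2: (2/647) = +1  (since 647 mod 8 = 7)
  reciprocity: (171/647) -> -(647/171)
  reduce: (134/171)
  pull out 2: (2/171) = -1  (since 171 mod 8 = 3)
  reciprocity: (67/171) -> -(171/67)
  reduce: (37/67)
  reciprocity: (37/67) -> +(67/37)
  reduce: (30/37)
  pull out 2: (2/37) = -1  (since 37 mod 8 = 5)
  reciprocity: (15/37) -> +(37/15)
  reduce: (7/15)
  reciprocity: (7/15) -> -(15/7)
  reduce: (1/7)
  (1/7) = 1
Product of signs = -1
(342/647) = -1

-1


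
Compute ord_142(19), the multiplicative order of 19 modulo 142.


We want ord_142(19), the smallest k >= 1 with 19^k = 1 mod 142.
n = 142 = 2 * 71, phi(142) = 70; the order divides phi(n).
Divisors of 70: 1, 2, 5, 7, 10, 14, 35, 70
Repeated squaring mod 142: 19^1 = 19, 19^2 = 77, 19^4 = 107, 19^8 = 89, 19^16 = 111, 19^32 = 109, 19^64 = 95
Test divisors in increasing order:
  k=1: 19^1 = 19 mod 142
  k=2: 19^2 = 77 mod 142
  k=5: 19^5 = 107 * 19 = 45 mod 142
  k=7: 19^7 = 107 * 77 * 19 = 57 mod 142
  k=10: 19^10 = 89 * 77 = 37 mod 142
  k=14: 19^14 = 89 * 107 * 77 = 125 mod 142
  k=35: 19^35 = 109 * 77 * 19 = 1 mod 142  <- first divisor giving 1
Order = 35

35


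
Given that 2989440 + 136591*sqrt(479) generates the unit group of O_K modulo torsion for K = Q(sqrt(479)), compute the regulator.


epsilon = 2989440 + 136591*sqrt(479)
= 5.9789e+06
R = ln(5.9789e+06)
= 15.6037

15.6037


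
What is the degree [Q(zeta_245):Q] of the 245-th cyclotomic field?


The degree equals Euler's totient phi(245).
245 = 5 * 7^2
phi(245) = 168

168


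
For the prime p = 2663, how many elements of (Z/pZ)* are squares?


For prime p, the number of non-zero quadratic residues is (p-1)/2.
= (2663-1)/2
= 1331

1331


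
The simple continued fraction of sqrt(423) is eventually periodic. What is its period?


Run the CF algorithm for sqrt(423).
a_0 = floor(sqrt(423)) = 20; set m_0=0, q_0=1.
Recurrence: m' = q*a - m,  q' = (d - m'^2)/q,  a' = floor((a_0 + m')/q').
  step 1: m=20, q=23, a=1
  step 2: m=3, q=18, a=1
  step 3: m=15, q=11, a=3
  step 4: m=18, q=9, a=4
  step 5: m=18, q=11, a=3
  step 6: m=15, q=18, a=1
  step 7: m=3, q=23, a=1
  step 8: m=20, q=1, a=40
a_8 = 2*a_0 = 40, so the period closes here.
sqrt(423) = [20; 1, 1, 3, 4, 3, 1, 1, 40]
Period length = 8

8


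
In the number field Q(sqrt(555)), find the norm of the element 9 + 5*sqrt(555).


N(a + b*sqrt(d)) = a^2 - d*b^2
= (9)^2 - (555)*(5)^2
= 81 - 13875
= -13794

-13794


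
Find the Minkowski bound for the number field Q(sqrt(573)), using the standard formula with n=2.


d = 573, d mod 4 = 1, so disc(K) = d = 573; |disc(K)| = 573
Real quadratic field, so n = 2, s = r2 = 0, r1 = 2
M = (n!/n^n) * (4/pi)^s * sqrt(|disc(K)|) = (2!/2^2) * (4/pi)^0 * sqrt(573)
= 0.5 * 1.000000 * 23.937418
= 11.9687

11.9687


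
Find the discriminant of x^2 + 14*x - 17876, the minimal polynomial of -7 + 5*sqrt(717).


The element -7 + 5*sqrt(717) has minimal polynomial:
x^2 + 14*x - 17876
Discriminant = (14)^2 - 4*(-17876)
= 196 + 71504
= 71700

71700


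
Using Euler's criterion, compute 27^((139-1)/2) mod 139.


p = 139 is prime and the exponent is (p-1)/2 = 69, so by Euler's criterion 27^69 = (27/139) = +1 or -1 mod 139.
Compute by square-and-multiply:
  69 = 64 + 4 + 1 (binary 1000101)
  Repeated squaring mod 139: 27^1 = 27, 27^2 = 34, 27^4 = 44, 27^8 = 129, 27^16 = 100, 27^32 = 131, 27^64 = 64
  27^69 = 27^64 * 27^4 * 27^1 = 64 * 44 * 27 mod 139
    64 * 44 = 2816 = 36 mod 139
    36 * 27 = 972 = 138 mod 139
  27^69 = 138 mod 139
Result 138 = p - 1 = -1 mod 139: 27 is a quadratic non-residue mod 139. As a residue in [0, p-1] the value is 138.
27^69 mod 139 = 138

138


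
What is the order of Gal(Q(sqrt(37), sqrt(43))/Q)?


The 2 square roots of distinct primes are multiplicatively independent over Q,
so [K:Q] = 2^2 and Gal(K/Q) is isomorphic to (Z/2Z)^2.
|Gal| = 2^2 = 4

4


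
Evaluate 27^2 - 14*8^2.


x^2 - d*y^2
= 27^2 - 14*8^2
= 729 - 896
= -167

-167


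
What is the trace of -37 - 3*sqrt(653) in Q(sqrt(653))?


Tr(a + b*sqrt(d)) = (a + b*sqrt(d)) + (a - b*sqrt(d)) = 2a
= 2 * (-37)
= -74

-74


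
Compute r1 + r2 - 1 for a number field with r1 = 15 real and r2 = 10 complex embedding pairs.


By Dirichlet's unit theorem:
rank = r1 + r2 - 1
= 15 + 10 - 1
= 24

24


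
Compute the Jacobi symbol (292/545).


Compute (292/545) via quadratic reciprocity:
  pull out 2: (2/545) = +1  (since 545 mod 8 = 1)
  pull out 2: (2/545) = +1  (since 545 mod 8 = 1)
  reciprocity: (73/545) -> +(545/73)
  reduce: (34/73)
  pull out 2: (2/73) = +1  (since 73 mod 8 = 1)
  reciprocity: (17/73) -> +(73/17)
  reduce: (5/17)
  reciprocity: (5/17) -> +(17/5)
  reduce: (2/5)
  pull out 2: (2/5) = -1  (since 5 mod 8 = 5)
  (1/5) = 1
Product of signs = -1

-1


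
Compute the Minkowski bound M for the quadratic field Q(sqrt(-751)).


d = -751, d mod 4 = 1, so disc(K) = d = -751; |disc(K)| = 751
Imaginary quadratic field, so n = 2, s = r2 = 1, r1 = 0
M = (n!/n^n) * (4/pi)^s * sqrt(|disc(K)|) = (2!/2^2) * (4/pi)^1 * sqrt(751)
= 0.5 * 1.273240 * 27.404379
= 17.4462

17.4462


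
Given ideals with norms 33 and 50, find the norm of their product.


N(IJ) = N(I) * N(J)
= 33 * 50
= 1650

1650


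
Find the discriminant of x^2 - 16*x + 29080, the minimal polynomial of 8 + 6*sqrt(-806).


The element 8 + 6*sqrt(-806) has minimal polynomial:
x^2 - 16*x + 29080
Discriminant = (-16)^2 - 4*(29080)
= 256 - 116320
= -116064

-116064


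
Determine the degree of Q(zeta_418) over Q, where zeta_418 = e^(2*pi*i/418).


The degree equals Euler's totient phi(418).
418 = 2 * 11 * 19
phi(418) = 180

180


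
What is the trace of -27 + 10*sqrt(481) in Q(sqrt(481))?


Tr(a + b*sqrt(d)) = (a + b*sqrt(d)) + (a - b*sqrt(d)) = 2a
= 2 * (-27)
= -54

-54


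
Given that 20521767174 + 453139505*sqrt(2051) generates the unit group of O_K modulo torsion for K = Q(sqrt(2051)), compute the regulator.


epsilon = 20521767174 + 453139505*sqrt(2051)
= 4.1044e+10
R = ln(4.1044e+10)
= 24.4379

24.4379


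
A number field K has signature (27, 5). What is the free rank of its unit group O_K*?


By Dirichlet's unit theorem:
rank = r1 + r2 - 1
= 27 + 5 - 1
= 31

31


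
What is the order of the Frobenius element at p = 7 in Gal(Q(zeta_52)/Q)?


The Frobenius at p in Gal(Q(zeta_n)/Q) = (Z/nZ)* is the class of p, so its order is ord_52(7), the smallest k >= 1 with 7^k = 1 mod 52.
n = 52 = 2^2 * 13, phi(52) = 24; the order divides phi(n).
Divisors of 24: 1, 2, 3, 4, 6, 8, 12, 24
Repeated squaring mod 52: 7^1 = 7, 7^2 = 49, 7^4 = 9, 7^8 = 29, 7^16 = 9
Test divisors in increasing order:
  k=1: 7^1 = 7 mod 52
  k=2: 7^2 = 49 mod 52
  k=3: 7^3 = 49 * 7 = 31 mod 52
  k=4: 7^4 = 9 mod 52
  k=6: 7^6 = 9 * 49 = 25 mod 52
  k=8: 7^8 = 29 mod 52
  k=12: 7^12 = 29 * 9 = 1 mod 52  <- first divisor giving 1
Order = 12

12


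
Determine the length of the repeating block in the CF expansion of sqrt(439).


Run the CF algorithm for sqrt(439).
a_0 = floor(sqrt(439)) = 20; set m_0=0, q_0=1.
Recurrence: m' = q*a - m,  q' = (d - m'^2)/q,  a' = floor((a_0 + m')/q').
  step 1: m=20, q=39, a=1
  step 2: m=19, q=2, a=19
  step 3: m=19, q=39, a=1
  step 4: m=20, q=1, a=40
a_4 = 2*a_0 = 40, so the period closes here.
sqrt(439) = [20; 1, 19, 1, 40]
Period length = 4

4


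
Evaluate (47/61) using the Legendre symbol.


p = 61 is prime, so compute (47/61) with the reciprocity algorithm (Jacobi-symbol steps: pull out 2s via (2/n), flip via reciprocity, reduce):
  reciprocity: (47/61) -> +(61/47)
  reduce: (14/47)
  pull out 2: (2/47) = +1  (since 47 mod 8 = 7)
  reciprocity: (7/47) -> -(47/7)
  reduce: (5/7)
  reciprocity: (5/7) -> +(7/5)
  reduce: (2/5)
  pull out 2: (2/5) = -1  (since 5 mod 8 = 5)
  (1/5) = 1
Product of signs = 1
(47/61) = 1

1


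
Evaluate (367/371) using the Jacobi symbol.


Compute (367/371) via quadratic reciprocity:
  reciprocity: (367/371) -> -(371/367)
  reduce: (4/367)
  pull out 2: (2/367) = +1  (since 367 mod 8 = 7)
  pull out 2: (2/367) = +1  (since 367 mod 8 = 7)
  (1/367) = 1
Product of signs = -1

-1


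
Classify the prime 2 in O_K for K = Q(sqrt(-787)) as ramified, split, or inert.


K = Q(sqrt(-787)). Since d mod 4 = 1, disc(K) = -787.
Check p | disc: -787 mod 2 = 1.
p=2 does not divide disc (d is 1 mod 4). 2 splits iff d = 1 mod 8.
d mod 8 = 5, so (d/2) = -1.
(d/p) = -1, so p is inert: (p) stays prime with e=1, f=2, g=1.
Therefore p is inert.

inert


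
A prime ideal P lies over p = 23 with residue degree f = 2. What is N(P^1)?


N(P^a) = p^(a*f)
= 23^(1*2)
= 23^2
= 529

529


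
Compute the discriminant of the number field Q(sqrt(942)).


For K = Q(sqrt(d)) with d squarefree: disc(K) = d if d = 1 mod 4, and disc(K) = 4d if d = 2 or 3 mod 4.
Here d = 942, and d mod 4 = 2.
d = 2 mod 4, not 1 (O_K = Z[sqrt(d)]), so disc(K) = 4d = 4 * (942) = 3768

3768


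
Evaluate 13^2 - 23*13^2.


x^2 - d*y^2
= 13^2 - 23*13^2
= 169 - 3887
= -3718

-3718


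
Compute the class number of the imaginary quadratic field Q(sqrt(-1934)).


K = Q(sqrt(-1934)). d mod 4 = 2, so D = disc(K) = 4d = -7736
h(K) equals the number of primitive reduced positive-definite forms (a, b, c) = a*x^2 + b*x*y + c*y^2 with b^2 - 4ac = D,
where reduced means |b| <= a <= c, with b >= 0 whenever |b| = a or a = c, and primitive means gcd(a, b, c) = 1.
Reduced forces 3a^2 <= |D| = 7736, so 1 <= a <= 50; b must have the parity of D, and c = (b^2 - D)/(4a) must be an integer >= a.
Enumerate a = 1..50, b in [-a, a]:
  a=1: (1, 0, 1934)  [1]
  a=2: (2, 0, 967)  [1]
  a=3: (3, -2, 645), (3, 2, 645)  [2]
  a=4: none
  a=5: (5, -2, 387), (5, 2, 387)  [2]
  a=6: (6, -4, 323), (6, 4, 323)  [2]
  a=7..8: none
  a=9: (9, -2, 215), (9, 2, 215)  [2]
  a=10: (10, -8, 195), (10, 8, 195)  [2]
  a=11..12: none
  a=13: (13, -8, 150), (13, 8, 150)  [2]
  a=14: none
  a=15: (15, -8, 130), (15, -2, 129), (15, 2, 129), (15, 8, 130)  [4]
  a=16: none
  a=17: (17, -4, 114), (17, 4, 114)  [2]
  a=18: (18, -16, 111), (18, 16, 111)  [2]
  a=19: (19, -4, 102), (19, 4, 102)  [2]
  a=20..24: none
  a=25: (25, -8, 78), (25, 8, 78)  [2]
  a=26: (26, -8, 75), (26, 8, 75)  [2]
  a=27: (27, -16, 74), (27, 16, 74)  [2]
  a=28: none
  a=29: (29, -6, 67), (29, 6, 67)  [2]
  a=30: (30, -28, 71), (30, -8, 65), (30, 8, 65), (30, 28, 71)  [4]
  a=31: (31, -18, 65), (31, 18, 65)  [2]
  a=32..33: none
  a=34: (34, -4, 57), (34, 4, 57)  [2]
  a=35..36: none
  a=37: (37, -16, 54), (37, 16, 54)  [2]
  a=38: (38, -4, 51), (38, 4, 51)  [2]
  a=39: (39, -34, 57), (39, -8, 50), (39, 8, 50), (39, 34, 57)  [4]
  a=40..42: none
  a=43: (43, -2, 45), (43, 2, 45)  [2]
  a=44: none
  a=45: (45, -38, 51), (45, 38, 51)  [2]
  a=46..50: none
Total reduced forms: 1 + 1 + 2 + 2 + 2 + 2 + 2 + 2 + 4 + 2 + 2 + 2 + 2 + 2 + 2 + 2 + 4 + 2 + 2 + 2 + 2 + 4 + 2 + 2 = 52
h = 52

52


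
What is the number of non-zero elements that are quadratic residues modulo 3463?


For prime p, the number of non-zero quadratic residues is (p-1)/2.
= (3463-1)/2
= 1731

1731


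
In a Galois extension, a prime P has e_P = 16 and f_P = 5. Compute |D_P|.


|D_P| = e * f
= 16 * 5
= 80

80


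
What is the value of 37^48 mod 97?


p = 97 is prime and the exponent is (p-1)/2 = 48, so by Euler's criterion 37^48 = (37/97) = +1 or -1 mod 97.
Compute by square-and-multiply:
  48 = 32 + 16 (binary 110000)
  Repeated squaring mod 97: 37^1 = 37, 37^2 = 11, 37^4 = 24, 37^8 = 91, 37^16 = 36, 37^32 = 35
  37^48 = 37^32 * 37^16 = 35 * 36 mod 97
    35 * 36 = 1260 = 96 mod 97
  37^48 = 96 mod 97
Result 96 = p - 1 = -1 mod 97: 37 is a quadratic non-residue mod 97. As a residue in [0, p-1] the value is 96.
37^48 mod 97 = 96

96


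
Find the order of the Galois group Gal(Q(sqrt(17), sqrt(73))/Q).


The 2 square roots of distinct primes are multiplicatively independent over Q,
so [K:Q] = 2^2 and Gal(K/Q) is isomorphic to (Z/2Z)^2.
|Gal| = 2^2 = 4

4


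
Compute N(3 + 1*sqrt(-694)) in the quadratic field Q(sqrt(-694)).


N(a + b*sqrt(d)) = a^2 - d*b^2
= (3)^2 - (-694)*(1)^2
= 9 + 694
= 703

703


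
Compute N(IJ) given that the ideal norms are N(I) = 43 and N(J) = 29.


N(IJ) = N(I) * N(J)
= 43 * 29
= 1247

1247


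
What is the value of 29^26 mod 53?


p = 53 is prime and the exponent is (p-1)/2 = 26, so by Euler's criterion 29^26 = (29/53) = +1 or -1 mod 53.
Compute by square-and-multiply:
  26 = 16 + 8 + 2 (binary 11010)
  Repeated squaring mod 53: 29^1 = 29, 29^2 = 46, 29^4 = 49, 29^8 = 16, 29^16 = 44
  29^26 = 29^16 * 29^8 * 29^2 = 44 * 16 * 46 mod 53
    44 * 16 = 704 = 15 mod 53
    15 * 46 = 690 = 1 mod 53
  29^26 = 1 mod 53
Result 1: 29 is a quadratic residue mod 53.
29^26 mod 53 = 1

1


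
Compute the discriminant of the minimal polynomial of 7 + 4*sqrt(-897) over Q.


The element 7 + 4*sqrt(-897) has minimal polynomial:
x^2 - 14*x + 14401
Discriminant = (-14)^2 - 4*(14401)
= 196 - 57604
= -57408

-57408


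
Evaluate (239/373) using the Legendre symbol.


p = 373 is prime, so compute (239/373) with the reciprocity algorithm (Jacobi-symbol steps: pull out 2s via (2/n), flip via reciprocity, reduce):
  reciprocity: (239/373) -> +(373/239)
  reduce: (134/239)
  pull out 2: (2/239) = +1  (since 239 mod 8 = 7)
  reciprocity: (67/239) -> -(239/67)
  reduce: (38/67)
  pull out 2: (2/67) = -1  (since 67 mod 8 = 3)
  reciprocity: (19/67) -> -(67/19)
  reduce: (10/19)
  pull out 2: (2/19) = -1  (since 19 mod 8 = 3)
  reciprocity: (5/19) -> +(19/5)
  reduce: (4/5)
  pull out 2: (2/5) = -1  (since 5 mod 8 = 5)
  pull out 2: (2/5) = -1  (since 5 mod 8 = 5)
  (1/5) = 1
Product of signs = 1
(239/373) = 1

1


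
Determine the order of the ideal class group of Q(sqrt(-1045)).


K = Q(sqrt(-1045)). d mod 4 = 3, so D = disc(K) = 4d = -4180
h(K) equals the number of primitive reduced positive-definite forms (a, b, c) = a*x^2 + b*x*y + c*y^2 with b^2 - 4ac = D,
where reduced means |b| <= a <= c, with b >= 0 whenever |b| = a or a = c, and primitive means gcd(a, b, c) = 1.
Reduced forces 3a^2 <= |D| = 4180, so 1 <= a <= 37; b must have the parity of D, and c = (b^2 - D)/(4a) must be an integer >= a.
Enumerate a = 1..37, b in [-a, a]:
  a=1: (1, 0, 1045)  [1]
  a=2: (2, 2, 523)  [1]
  a=3..4: none
  a=5: (5, 0, 209)  [1]
  a=6..9: none
  a=10: (10, 10, 107)  [1]
  a=11: (11, 0, 95)  [1]
  a=12..16: none
  a=17: (17, -6, 62), (17, 6, 62)  [2]
  a=18: none
  a=19: (19, 0, 55)  [1]
  a=20..21: none
  a=22: (22, 22, 53)  [1]
  a=23: (23, -12, 47), (23, 12, 47)  [2]
  a=24..28: none
  a=29: (29, -24, 41), (29, 24, 41)  [2]
  a=30: none
  a=31: (31, -6, 34), (31, 6, 34)  [2]
  a=32..36: none
  a=37: (37, 36, 37)  [1]
Total reduced forms: 1 + 1 + 1 + 1 + 1 + 2 + 1 + 1 + 2 + 2 + 2 + 1 = 16
h = 16

16


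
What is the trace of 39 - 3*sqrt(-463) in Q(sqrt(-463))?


Tr(a + b*sqrt(d)) = (a + b*sqrt(d)) + (a - b*sqrt(d)) = 2a
= 2 * (39)
= 78

78


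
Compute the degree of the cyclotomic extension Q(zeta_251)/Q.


The degree equals Euler's totient phi(251).
251 = 251
phi(251) = 250

250


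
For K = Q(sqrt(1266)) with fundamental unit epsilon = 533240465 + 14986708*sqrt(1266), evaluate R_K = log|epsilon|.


epsilon = 533240465 + 14986708*sqrt(1266)
= 1.0665e+09
R = ln(1.0665e+09)
= 20.7876

20.7876


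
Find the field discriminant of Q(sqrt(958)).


For K = Q(sqrt(d)) with d squarefree: disc(K) = d if d = 1 mod 4, and disc(K) = 4d if d = 2 or 3 mod 4.
Here d = 958, and d mod 4 = 2.
d = 2 mod 4, not 1 (O_K = Z[sqrt(d)]), so disc(K) = 4d = 4 * (958) = 3832

3832


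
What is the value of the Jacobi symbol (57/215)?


Compute (57/215) via quadratic reciprocity:
  reciprocity: (57/215) -> +(215/57)
  reduce: (44/57)
  pull out 2: (2/57) = +1  (since 57 mod 8 = 1)
  pull out 2: (2/57) = +1  (since 57 mod 8 = 1)
  reciprocity: (11/57) -> +(57/11)
  reduce: (2/11)
  pull out 2: (2/11) = -1  (since 11 mod 8 = 3)
  (1/11) = 1
Product of signs = -1

-1


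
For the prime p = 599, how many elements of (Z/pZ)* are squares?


For prime p, the number of non-zero quadratic residues is (p-1)/2.
= (599-1)/2
= 299

299


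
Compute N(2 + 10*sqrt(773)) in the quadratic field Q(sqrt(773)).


N(a + b*sqrt(d)) = a^2 - d*b^2
= (2)^2 - (773)*(10)^2
= 4 - 77300
= -77296

-77296


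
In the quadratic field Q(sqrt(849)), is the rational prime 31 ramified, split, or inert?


K = Q(sqrt(849)). Since d mod 4 = 1, disc(K) = 849.
Check p | disc: 849 mod 31 = 12.
p does not divide disc. Compute Legendre symbol (d/p):
12^((31-1)/2) mod 31 = -1
(d/p) = -1, so p is inert: (p) stays prime with e=1, f=2, g=1.
Therefore p is inert.

inert


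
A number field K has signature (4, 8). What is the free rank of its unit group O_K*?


By Dirichlet's unit theorem:
rank = r1 + r2 - 1
= 4 + 8 - 1
= 11

11


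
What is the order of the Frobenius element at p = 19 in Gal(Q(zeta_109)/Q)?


The Frobenius at p in Gal(Q(zeta_n)/Q) = (Z/nZ)* is the class of p, so its order is ord_109(19), the smallest k >= 1 with 19^k = 1 mod 109.
n = 109 = 109, phi(109) = 108; the order divides phi(n).
Divisors of 108: 1, 2, 3, 4, 6, 9, 12, 18, 27, 36, 54, 108
Repeated squaring mod 109: 19^1 = 19, 19^2 = 34, 19^4 = 66, 19^8 = 105, 19^16 = 16, 19^32 = 38, 19^64 = 27
Test divisors in increasing order:
  k=1: 19^1 = 19 mod 109
  k=2: 19^2 = 34 mod 109
  k=3: 19^3 = 34 * 19 = 101 mod 109
  k=4: 19^4 = 66 mod 109
  k=6: 19^6 = 66 * 34 = 64 mod 109
  k=9: 19^9 = 105 * 19 = 33 mod 109
  k=12: 19^12 = 105 * 66 = 63 mod 109
  k=18: 19^18 = 16 * 34 = 108 mod 109
  k=27: 19^27 = 16 * 105 * 34 * 19 = 76 mod 109
  k=36: 19^36 = 38 * 66 = 1 mod 109  <- first divisor giving 1
Order = 36

36


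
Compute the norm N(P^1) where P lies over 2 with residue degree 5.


N(P^a) = p^(a*f)
= 2^(1*5)
= 2^5
= 32

32


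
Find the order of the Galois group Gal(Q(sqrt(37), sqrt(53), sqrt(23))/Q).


The 3 square roots of distinct primes are multiplicatively independent over Q,
so [K:Q] = 2^3 and Gal(K/Q) is isomorphic to (Z/2Z)^3.
|Gal| = 2^3 = 8

8


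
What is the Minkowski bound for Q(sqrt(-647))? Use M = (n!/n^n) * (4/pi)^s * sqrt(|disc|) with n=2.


d = -647, d mod 4 = 1, so disc(K) = d = -647; |disc(K)| = 647
Imaginary quadratic field, so n = 2, s = r2 = 1, r1 = 0
M = (n!/n^n) * (4/pi)^s * sqrt(|disc(K)|) = (2!/2^2) * (4/pi)^1 * sqrt(647)
= 0.5 * 1.273240 * 25.436195
= 16.1932

16.1932


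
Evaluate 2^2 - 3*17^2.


x^2 - d*y^2
= 2^2 - 3*17^2
= 4 - 867
= -863

-863


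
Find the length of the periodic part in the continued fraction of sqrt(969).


Run the CF algorithm for sqrt(969).
a_0 = floor(sqrt(969)) = 31; set m_0=0, q_0=1.
Recurrence: m' = q*a - m,  q' = (d - m'^2)/q,  a' = floor((a_0 + m')/q').
  step 1: m=31, q=8, a=7
  step 2: m=25, q=43, a=1
  step 3: m=18, q=15, a=3
  step 4: m=27, q=16, a=3
  step 5: m=21, q=33, a=1
  step 6: m=12, q=25, a=1
  step 7: m=13, q=32, a=1
  step 8: m=19, q=19, a=2
  step 9: m=19, q=32, a=1
  step 10: m=13, q=25, a=1
  step 11: m=12, q=33, a=1
  step 12: m=21, q=16, a=3
  step 13: m=27, q=15, a=3
  step 14: m=18, q=43, a=1
  step 15: m=25, q=8, a=7
  step 16: m=31, q=1, a=62
a_16 = 2*a_0 = 62, so the period closes here.
sqrt(969) = [31; 7, 1, 3, 3, 1, 1, 1, 2, 1, 1, 1, 3, 3, 1, 7, 62]
Period length = 16

16


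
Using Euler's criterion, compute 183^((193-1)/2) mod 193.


p = 193 is prime and the exponent is (p-1)/2 = 96, so by Euler's criterion 183^96 = (183/193) = +1 or -1 mod 193.
Compute by square-and-multiply:
  96 = 64 + 32 (binary 1100000)
  Repeated squaring mod 193: 183^1 = 183, 183^2 = 100, 183^4 = 157, 183^8 = 138, 183^16 = 130, 183^32 = 109, 183^64 = 108
  183^96 = 183^64 * 183^32 = 108 * 109 mod 193
    108 * 109 = 11772 = 192 mod 193
  183^96 = 192 mod 193
Result 192 = p - 1 = -1 mod 193: 183 is a quadratic non-residue mod 193. As a residue in [0, p-1] the value is 192.
183^96 mod 193 = 192

192


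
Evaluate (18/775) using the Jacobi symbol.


Compute (18/775) via quadratic reciprocity:
  pull out 2: (2/775) = +1  (since 775 mod 8 = 7)
  reciprocity: (9/775) -> +(775/9)
  reduce: (1/9)
  (1/9) = 1
Product of signs = 1

1


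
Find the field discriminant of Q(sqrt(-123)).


For K = Q(sqrt(d)) with d squarefree: disc(K) = d if d = 1 mod 4, and disc(K) = 4d if d = 2 or 3 mod 4.
Here d = -123, and d mod 4 = 1.
d = 1 mod 4 (O_K = Z[(1+sqrt(d))/2]), so disc(K) = d = -123

-123


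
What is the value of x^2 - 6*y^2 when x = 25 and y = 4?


x^2 - d*y^2
= 25^2 - 6*4^2
= 625 - 96
= 529

529


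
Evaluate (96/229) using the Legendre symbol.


p = 229 is prime, so compute (96/229) with the reciprocity algorithm (Jacobi-symbol steps: pull out 2s via (2/n), flip via reciprocity, reduce):
  pull out 2: (2/229) = -1  (since 229 mod 8 = 5)
  pull out 2: (2/229) = -1  (since 229 mod 8 = 5)
  pull out 2: (2/229) = -1  (since 229 mod 8 = 5)
  pull out 2: (2/229) = -1  (since 229 mod 8 = 5)
  pull out 2: (2/229) = -1  (since 229 mod 8 = 5)
  reciprocity: (3/229) -> +(229/3)
  reduce: (1/3)
  (1/3) = 1
Product of signs = -1
(96/229) = -1

-1


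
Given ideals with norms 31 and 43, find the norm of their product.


N(IJ) = N(I) * N(J)
= 31 * 43
= 1333

1333


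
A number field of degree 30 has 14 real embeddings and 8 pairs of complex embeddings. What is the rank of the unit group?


By Dirichlet's unit theorem:
rank = r1 + r2 - 1
= 14 + 8 - 1
= 21

21


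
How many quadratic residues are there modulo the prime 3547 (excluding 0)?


For prime p, the number of non-zero quadratic residues is (p-1)/2.
= (3547-1)/2
= 1773

1773


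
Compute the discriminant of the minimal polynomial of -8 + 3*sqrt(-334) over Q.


The element -8 + 3*sqrt(-334) has minimal polynomial:
x^2 + 16*x + 3070
Discriminant = (16)^2 - 4*(3070)
= 256 - 12280
= -12024

-12024


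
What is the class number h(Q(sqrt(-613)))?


K = Q(sqrt(-613)). d mod 4 = 3, so D = disc(K) = 4d = -2452
h(K) equals the number of primitive reduced positive-definite forms (a, b, c) = a*x^2 + b*x*y + c*y^2 with b^2 - 4ac = D,
where reduced means |b| <= a <= c, with b >= 0 whenever |b| = a or a = c, and primitive means gcd(a, b, c) = 1.
Reduced forces 3a^2 <= |D| = 2452, so 1 <= a <= 28; b must have the parity of D, and c = (b^2 - D)/(4a) must be an integer >= a.
Enumerate a = 1..28, b in [-a, a]:
  a=1: (1, 0, 613)  [1]
  a=2: (2, 2, 307)  [1]
  a=3..10: none
  a=11: (11, -10, 58), (11, 10, 58)  [2]
  a=12..16: none
  a=17: (17, -8, 37), (17, 8, 37)  [2]
  a=18..21: none
  a=22: (22, -10, 29), (22, 10, 29)  [2]
  a=23: (23, -20, 31), (23, 20, 31)  [2]
  a=24..28: none
Total reduced forms: 1 + 1 + 2 + 2 + 2 + 2 = 10
h = 10

10


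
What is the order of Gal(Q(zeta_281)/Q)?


|Gal(Q(zeta_281)/Q)| = phi(281)
= 280

280


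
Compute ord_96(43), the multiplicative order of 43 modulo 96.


We want ord_96(43), the smallest k >= 1 with 43^k = 1 mod 96.
n = 96 = 2^5 * 3, phi(96) = 32; the order divides phi(n).
Divisors of 32: 1, 2, 4, 8, 16, 32
Repeated squaring mod 96: 43^1 = 43, 43^2 = 25, 43^4 = 49, 43^8 = 1, 43^16 = 1, 43^32 = 1
Test divisors in increasing order:
  k=1: 43^1 = 43 mod 96
  k=2: 43^2 = 25 mod 96
  k=4: 43^4 = 49 mod 96
  k=8: 43^8 = 1 mod 96  <- first divisor giving 1
Order = 8

8


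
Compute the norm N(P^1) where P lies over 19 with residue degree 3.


N(P^a) = p^(a*f)
= 19^(1*3)
= 19^3
= 6859

6859


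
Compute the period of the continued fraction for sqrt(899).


Run the CF algorithm for sqrt(899).
a_0 = floor(sqrt(899)) = 29; set m_0=0, q_0=1.
Recurrence: m' = q*a - m,  q' = (d - m'^2)/q,  a' = floor((a_0 + m')/q').
  step 1: m=29, q=58, a=1
  step 2: m=29, q=1, a=58
a_2 = 2*a_0 = 58, so the period closes here.
sqrt(899) = [29; 1, 58]
Period length = 2

2


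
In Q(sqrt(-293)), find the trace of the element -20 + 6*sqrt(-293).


Tr(a + b*sqrt(d)) = (a + b*sqrt(d)) + (a - b*sqrt(d)) = 2a
= 2 * (-20)
= -40

-40


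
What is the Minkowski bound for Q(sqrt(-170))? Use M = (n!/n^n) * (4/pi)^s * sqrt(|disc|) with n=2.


d = -170, d mod 4 = 2, so disc(K) = 4d = -680; |disc(K)| = 680
Imaginary quadratic field, so n = 2, s = r2 = 1, r1 = 0
M = (n!/n^n) * (4/pi)^s * sqrt(|disc(K)|) = (2!/2^2) * (4/pi)^1 * sqrt(680)
= 0.5 * 1.273240 * 26.076810
= 16.6010

16.6010


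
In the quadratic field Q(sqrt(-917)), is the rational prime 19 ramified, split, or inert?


K = Q(sqrt(-917)). Since d mod 4 = 3, disc(K) = -3668.
Check p | disc: -3668 mod 19 = 18.
p does not divide disc. Compute Legendre symbol (d/p):
14^((19-1)/2) mod 19 = -1
(d/p) = -1, so p is inert: (p) stays prime with e=1, f=2, g=1.
Therefore p is inert.

inert


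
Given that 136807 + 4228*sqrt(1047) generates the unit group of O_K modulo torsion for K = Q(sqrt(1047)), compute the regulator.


epsilon = 136807 + 4228*sqrt(1047)
= 273614.0000
R = ln(273614.0000)
= 12.5195

12.5195


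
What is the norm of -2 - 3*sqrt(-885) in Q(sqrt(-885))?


N(a + b*sqrt(d)) = a^2 - d*b^2
= (-2)^2 - (-885)*(-3)^2
= 4 + 7965
= 7969

7969


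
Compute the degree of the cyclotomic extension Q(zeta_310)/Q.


The degree equals Euler's totient phi(310).
310 = 2 * 5 * 31
phi(310) = 120

120


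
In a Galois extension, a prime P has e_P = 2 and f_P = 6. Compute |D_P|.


|D_P| = e * f
= 2 * 6
= 12

12


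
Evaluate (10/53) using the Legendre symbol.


p = 53 is prime, so compute (10/53) with the reciprocity algorithm (Jacobi-symbol steps: pull out 2s via (2/n), flip via reciprocity, reduce):
  pull out 2: (2/53) = -1  (since 53 mod 8 = 5)
  reciprocity: (5/53) -> +(53/5)
  reduce: (3/5)
  reciprocity: (3/5) -> +(5/3)
  reduce: (2/3)
  pull out 2: (2/3) = -1  (since 3 mod 8 = 3)
  (1/3) = 1
Product of signs = 1
(10/53) = 1

1


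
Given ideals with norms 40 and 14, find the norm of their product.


N(IJ) = N(I) * N(J)
= 40 * 14
= 560

560


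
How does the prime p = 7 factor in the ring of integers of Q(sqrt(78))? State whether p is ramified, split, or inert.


K = Q(sqrt(78)). Since d mod 4 = 2, disc(K) = 312.
Check p | disc: 312 mod 7 = 4.
p does not divide disc. Compute Legendre symbol (d/p):
1^((7-1)/2) mod 7 = 1
(d/p) = 1, so p splits: (p) = P*P' with e=1, f=1, g=2.
Therefore p is split.

split


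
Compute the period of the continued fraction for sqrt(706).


Run the CF algorithm for sqrt(706).
a_0 = floor(sqrt(706)) = 26; set m_0=0, q_0=1.
Recurrence: m' = q*a - m,  q' = (d - m'^2)/q,  a' = floor((a_0 + m')/q').
  step 1: m=26, q=30, a=1
  step 2: m=4, q=23, a=1
  step 3: m=19, q=15, a=3
  step 4: m=26, q=2, a=26
  step 5: m=26, q=15, a=3
  step 6: m=19, q=23, a=1
  step 7: m=4, q=30, a=1
  step 8: m=26, q=1, a=52
a_8 = 2*a_0 = 52, so the period closes here.
sqrt(706) = [26; 1, 1, 3, 26, 3, 1, 1, 52]
Period length = 8

8


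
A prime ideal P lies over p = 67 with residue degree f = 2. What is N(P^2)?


N(P^a) = p^(a*f)
= 67^(2*2)
= 67^4
= 20151121

20151121


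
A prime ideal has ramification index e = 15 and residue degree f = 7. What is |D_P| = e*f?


|D_P| = e * f
= 15 * 7
= 105

105


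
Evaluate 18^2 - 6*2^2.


x^2 - d*y^2
= 18^2 - 6*2^2
= 324 - 24
= 300

300


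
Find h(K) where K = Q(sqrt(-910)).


K = Q(sqrt(-910)). d mod 4 = 2, so D = disc(K) = 4d = -3640
h(K) equals the number of primitive reduced positive-definite forms (a, b, c) = a*x^2 + b*x*y + c*y^2 with b^2 - 4ac = D,
where reduced means |b| <= a <= c, with b >= 0 whenever |b| = a or a = c, and primitive means gcd(a, b, c) = 1.
Reduced forces 3a^2 <= |D| = 3640, so 1 <= a <= 34; b must have the parity of D, and c = (b^2 - D)/(4a) must be an integer >= a.
Enumerate a = 1..34, b in [-a, a]:
  a=1: (1, 0, 910)  [1]
  a=2: (2, 0, 455)  [1]
  a=3..4: none
  a=5: (5, 0, 182)  [1]
  a=6: none
  a=7: (7, 0, 130)  [1]
  a=8..9: none
  a=10: (10, 0, 91)  [1]
  a=11: (11, -10, 85), (11, 10, 85)  [2]
  a=12: none
  a=13: (13, 0, 70)  [1]
  a=14: (14, 0, 65)  [1]
  a=15..16: none
  a=17: (17, -10, 55), (17, 10, 55)  [2]
  a=18..21: none
  a=22: (22, -12, 43), (22, 12, 43)  [2]
  a=23..25: none
  a=26: (26, 0, 35)  [1]
  a=27..30: none
  a=31: (31, -24, 34), (31, 24, 34)  [2]
  a=32..34: none
Total reduced forms: 1 + 1 + 1 + 1 + 1 + 2 + 1 + 1 + 2 + 2 + 1 + 2 = 16
h = 16

16


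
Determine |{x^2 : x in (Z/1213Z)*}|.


For prime p, the number of non-zero quadratic residues is (p-1)/2.
= (1213-1)/2
= 606

606


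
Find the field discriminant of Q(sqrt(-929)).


For K = Q(sqrt(d)) with d squarefree: disc(K) = d if d = 1 mod 4, and disc(K) = 4d if d = 2 or 3 mod 4.
Here d = -929, and d mod 4 = 3.
d = 3 mod 4, not 1 (O_K = Z[sqrt(d)]), so disc(K) = 4d = 4 * (-929) = -3716

-3716


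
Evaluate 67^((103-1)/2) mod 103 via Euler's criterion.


p = 103 is prime and the exponent is (p-1)/2 = 51, so by Euler's criterion 67^51 = (67/103) = +1 or -1 mod 103.
Compute by square-and-multiply:
  51 = 32 + 16 + 2 + 1 (binary 110011)
  Repeated squaring mod 103: 67^1 = 67, 67^2 = 60, 67^4 = 98, 67^8 = 25, 67^16 = 7, 67^32 = 49
  67^51 = 67^32 * 67^16 * 67^2 * 67^1 = 49 * 7 * 60 * 67 mod 103
    49 * 7 = 343 = 34 mod 103
    34 * 60 = 2040 = 83 mod 103
    83 * 67 = 5561 = 102 mod 103
  67^51 = 102 mod 103
Result 102 = p - 1 = -1 mod 103: 67 is a quadratic non-residue mod 103. As a residue in [0, p-1] the value is 102.
67^51 mod 103 = 102

102


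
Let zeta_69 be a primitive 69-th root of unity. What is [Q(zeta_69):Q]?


The degree equals Euler's totient phi(69).
69 = 3 * 23
phi(69) = 44

44


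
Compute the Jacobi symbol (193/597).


Compute (193/597) via quadratic reciprocity:
  reciprocity: (193/597) -> +(597/193)
  reduce: (18/193)
  pull out 2: (2/193) = +1  (since 193 mod 8 = 1)
  reciprocity: (9/193) -> +(193/9)
  reduce: (4/9)
  pull out 2: (2/9) = +1  (since 9 mod 8 = 1)
  pull out 2: (2/9) = +1  (since 9 mod 8 = 1)
  (1/9) = 1
Product of signs = 1

1


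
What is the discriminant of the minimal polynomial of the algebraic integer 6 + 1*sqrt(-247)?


The element 6 + 1*sqrt(-247) has minimal polynomial:
x^2 - 12*x + 283
Discriminant = (-12)^2 - 4*(283)
= 144 - 1132
= -988

-988


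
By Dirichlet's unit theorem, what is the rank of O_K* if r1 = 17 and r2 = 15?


By Dirichlet's unit theorem:
rank = r1 + r2 - 1
= 17 + 15 - 1
= 31

31


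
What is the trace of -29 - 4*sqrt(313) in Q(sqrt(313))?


Tr(a + b*sqrt(d)) = (a + b*sqrt(d)) + (a - b*sqrt(d)) = 2a
= 2 * (-29)
= -58

-58


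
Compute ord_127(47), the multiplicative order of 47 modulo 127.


We want ord_127(47), the smallest k >= 1 with 47^k = 1 mod 127.
n = 127 = 127, phi(127) = 126; the order divides phi(n).
Divisors of 126: 1, 2, 3, 6, 7, 9, 14, 18, 21, 42, 63, 126
Repeated squaring mod 127: 47^1 = 47, 47^2 = 50, 47^4 = 87, 47^8 = 76, 47^16 = 61, 47^32 = 38, 47^64 = 47
Test divisors in increasing order:
  k=1: 47^1 = 47 mod 127
  k=2: 47^2 = 50 mod 127
  k=3: 47^3 = 50 * 47 = 64 mod 127
  k=6: 47^6 = 87 * 50 = 32 mod 127
  k=7: 47^7 = 87 * 50 * 47 = 107 mod 127
  k=9: 47^9 = 76 * 47 = 16 mod 127
  k=14: 47^14 = 76 * 87 * 50 = 19 mod 127
  k=18: 47^18 = 61 * 50 = 2 mod 127
  k=21: 47^21 = 61 * 87 * 47 = 1 mod 127  <- first divisor giving 1
Order = 21

21


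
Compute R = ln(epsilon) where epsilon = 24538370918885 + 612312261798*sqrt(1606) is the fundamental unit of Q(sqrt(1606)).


epsilon = 24538370918885 + 612312261798*sqrt(1606)
= 4.9077e+13
R = ln(4.9077e+13)
= 31.5244

31.5244


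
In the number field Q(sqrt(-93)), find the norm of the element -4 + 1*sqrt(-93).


N(a + b*sqrt(d)) = a^2 - d*b^2
= (-4)^2 - (-93)*(1)^2
= 16 + 93
= 109

109


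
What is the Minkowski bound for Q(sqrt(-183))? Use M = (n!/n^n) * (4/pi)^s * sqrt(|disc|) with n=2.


d = -183, d mod 4 = 1, so disc(K) = d = -183; |disc(K)| = 183
Imaginary quadratic field, so n = 2, s = r2 = 1, r1 = 0
M = (n!/n^n) * (4/pi)^s * sqrt(|disc(K)|) = (2!/2^2) * (4/pi)^1 * sqrt(183)
= 0.5 * 1.273240 * 13.527749
= 8.6120

8.6120


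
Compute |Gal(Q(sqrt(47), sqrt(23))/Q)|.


The 2 square roots of distinct primes are multiplicatively independent over Q,
so [K:Q] = 2^2 and Gal(K/Q) is isomorphic to (Z/2Z)^2.
|Gal| = 2^2 = 4

4


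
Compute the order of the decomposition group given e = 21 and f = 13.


|D_P| = e * f
= 21 * 13
= 273

273


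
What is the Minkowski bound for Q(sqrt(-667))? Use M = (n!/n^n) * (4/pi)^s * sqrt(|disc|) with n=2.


d = -667, d mod 4 = 1, so disc(K) = d = -667; |disc(K)| = 667
Imaginary quadratic field, so n = 2, s = r2 = 1, r1 = 0
M = (n!/n^n) * (4/pi)^s * sqrt(|disc(K)|) = (2!/2^2) * (4/pi)^1 * sqrt(667)
= 0.5 * 1.273240 * 25.826343
= 16.4416

16.4416


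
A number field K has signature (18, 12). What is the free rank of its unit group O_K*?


By Dirichlet's unit theorem:
rank = r1 + r2 - 1
= 18 + 12 - 1
= 29

29


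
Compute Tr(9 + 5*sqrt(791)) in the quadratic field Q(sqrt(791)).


Tr(a + b*sqrt(d)) = (a + b*sqrt(d)) + (a - b*sqrt(d)) = 2a
= 2 * (9)
= 18

18
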